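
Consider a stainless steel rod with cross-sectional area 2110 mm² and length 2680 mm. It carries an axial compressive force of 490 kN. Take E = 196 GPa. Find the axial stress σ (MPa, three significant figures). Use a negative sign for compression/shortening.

σ = N/A = -490000/2110 = -232.2 MPa.

-232 MPa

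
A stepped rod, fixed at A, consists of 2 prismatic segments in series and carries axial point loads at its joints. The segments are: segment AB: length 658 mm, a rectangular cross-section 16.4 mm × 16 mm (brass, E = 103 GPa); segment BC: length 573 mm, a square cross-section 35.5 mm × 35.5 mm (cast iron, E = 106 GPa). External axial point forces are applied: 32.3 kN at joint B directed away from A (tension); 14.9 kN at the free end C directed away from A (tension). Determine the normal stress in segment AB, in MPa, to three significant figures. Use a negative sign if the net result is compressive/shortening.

Internal axial forces (sectioning from the free end, tension +): N_BC = 14.9 kN, N_AB = 47.2 kN.
A_AB = 262.4 mm².
σ_AB = N_AB/A_AB = 47200/262.4 = 179.9 MPa.

180 MPa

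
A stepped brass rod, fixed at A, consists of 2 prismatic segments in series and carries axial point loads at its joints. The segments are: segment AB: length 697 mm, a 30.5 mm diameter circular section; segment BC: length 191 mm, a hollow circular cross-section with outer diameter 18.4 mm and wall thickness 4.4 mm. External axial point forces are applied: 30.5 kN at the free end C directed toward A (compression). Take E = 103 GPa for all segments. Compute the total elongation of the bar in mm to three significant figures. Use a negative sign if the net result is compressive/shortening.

Internal axial forces (sectioning from the free end, tension +): N_BC = -30.5 kN, N_AB = -30.5 kN.
A_AB = 730.6 mm².
A_BC = 193.5 mm².
δ_AB = -30500·697/(730.6·103000) = -0.2825 mm
δ_BC = -30500·191/(193.5·103000) = -0.2923 mm
δ = Σδ_i = -0.5747 mm.

-0.575 mm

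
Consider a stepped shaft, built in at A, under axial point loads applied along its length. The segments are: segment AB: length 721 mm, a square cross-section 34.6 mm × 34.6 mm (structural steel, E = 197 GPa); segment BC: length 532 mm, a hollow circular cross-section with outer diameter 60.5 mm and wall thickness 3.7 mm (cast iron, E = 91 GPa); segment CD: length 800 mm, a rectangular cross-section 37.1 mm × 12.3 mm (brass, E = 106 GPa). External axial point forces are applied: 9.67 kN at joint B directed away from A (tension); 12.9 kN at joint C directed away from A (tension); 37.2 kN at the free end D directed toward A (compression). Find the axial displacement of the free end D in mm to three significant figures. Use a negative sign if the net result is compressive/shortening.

Internal axial forces (sectioning from the free end, tension +): N_CD = -37.2 kN, N_BC = -24.3 kN, N_AB = -14.63 kN.
A_AB = 1197 mm².
A_BC = 660.2 mm².
A_CD = 456.3 mm².
δ_AB = -14630·721/(1197·197000) = -0.04473 mm
δ_BC = -24300·532/(660.2·91000) = -0.2152 mm
δ_CD = -37200·800/(456.3·106000) = -0.6152 mm
δ = Σδ_i = -0.8751 mm.

-0.875 mm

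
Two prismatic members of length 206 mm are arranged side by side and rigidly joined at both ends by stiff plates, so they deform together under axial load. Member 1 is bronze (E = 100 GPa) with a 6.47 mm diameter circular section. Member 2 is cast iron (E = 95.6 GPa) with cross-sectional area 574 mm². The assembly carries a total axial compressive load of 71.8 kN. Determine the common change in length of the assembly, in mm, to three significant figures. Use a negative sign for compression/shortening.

-0.254 mm

A_1 = 32.88 mm².
Equal strain + equilibrium ⇒ each member carries load in proportion to AE: A₁E₁ = 3288000 N, A₂E₂ = 54870000 N, ΣAE = 58160000 N.
δ = PL/ΣAE = -71800·206/58160000 = -0.2543 mm.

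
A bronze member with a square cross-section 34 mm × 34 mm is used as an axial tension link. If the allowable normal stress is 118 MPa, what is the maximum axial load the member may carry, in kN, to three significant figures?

136 kN

A = 1156 mm².
P_max = σ_allow · A = 118 · 1156 = 136400 N = 136.4 kN.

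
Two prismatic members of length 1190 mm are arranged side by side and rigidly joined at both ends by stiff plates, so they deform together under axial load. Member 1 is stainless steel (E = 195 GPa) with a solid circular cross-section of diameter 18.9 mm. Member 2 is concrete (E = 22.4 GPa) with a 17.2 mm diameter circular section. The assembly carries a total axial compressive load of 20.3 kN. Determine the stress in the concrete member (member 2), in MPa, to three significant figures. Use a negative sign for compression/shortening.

A_1 = 280.6 mm².
A_2 = 232.4 mm².
Equal strain + equilibrium ⇒ each member carries load in proportion to AE: A₁E₁ = 54710000 N, A₂E₂ = 5205000 N, ΣAE = 59910000 N.
σ₂ = P·E₂/ΣAE = -20300·22400/59910000 = -7.59 MPa.

-7.59 MPa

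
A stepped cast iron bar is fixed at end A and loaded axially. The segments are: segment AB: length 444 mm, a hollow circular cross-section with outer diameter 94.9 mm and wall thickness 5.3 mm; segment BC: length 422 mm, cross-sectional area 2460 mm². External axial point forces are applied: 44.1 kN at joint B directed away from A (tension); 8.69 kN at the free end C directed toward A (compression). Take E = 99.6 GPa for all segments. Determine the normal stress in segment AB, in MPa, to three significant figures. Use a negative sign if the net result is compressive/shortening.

Internal axial forces (sectioning from the free end, tension +): N_BC = -8.69 kN, N_AB = 35.41 kN.
A_AB = 1492 mm².
σ_AB = N_AB/A_AB = 35410/1492 = 23.74 MPa.

23.7 MPa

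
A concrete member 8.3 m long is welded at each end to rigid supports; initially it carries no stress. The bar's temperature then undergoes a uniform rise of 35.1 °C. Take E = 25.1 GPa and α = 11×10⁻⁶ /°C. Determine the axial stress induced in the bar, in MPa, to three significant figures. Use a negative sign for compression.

-9.69 MPa

Free thermal expansion αLΔT = 11e-6 · 8300 · 35.1 = 3.205 mm.
The walls impose strain ε = −(3.205)/8300 = -3.8610e-04; σ = Eε = 25100 · -3.8610e-04 = -9.691 MPa.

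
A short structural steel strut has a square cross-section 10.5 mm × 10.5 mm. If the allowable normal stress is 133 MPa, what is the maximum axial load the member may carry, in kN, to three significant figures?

A = 110.2 mm².
P_max = σ_allow · A = 133 · 110.2 = 14660 N = 14.66 kN.

14.7 kN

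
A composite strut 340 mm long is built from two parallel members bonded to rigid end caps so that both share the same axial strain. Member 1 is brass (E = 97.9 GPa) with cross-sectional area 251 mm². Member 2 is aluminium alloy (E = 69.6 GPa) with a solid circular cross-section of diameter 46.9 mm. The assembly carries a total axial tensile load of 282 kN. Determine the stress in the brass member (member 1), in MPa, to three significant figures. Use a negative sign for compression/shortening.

191 MPa

A_2 = 1728 mm².
Equal strain + equilibrium ⇒ each member carries load in proportion to AE: A₁E₁ = 24570000 N, A₂E₂ = 120200000 N, ΣAE = 144800000 N.
σ₁ = P·E₁/ΣAE = 282000·97900/144800000 = 190.6 MPa.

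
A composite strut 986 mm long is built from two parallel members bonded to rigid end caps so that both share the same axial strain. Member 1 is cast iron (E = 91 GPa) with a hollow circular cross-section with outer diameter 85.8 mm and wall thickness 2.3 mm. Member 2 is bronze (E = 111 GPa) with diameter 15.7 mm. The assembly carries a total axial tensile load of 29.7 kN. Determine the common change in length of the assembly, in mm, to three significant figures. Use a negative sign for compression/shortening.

A_1 = 603.3 mm².
A_2 = 193.6 mm².
Equal strain + equilibrium ⇒ each member carries load in proportion to AE: A₁E₁ = 54900000 N, A₂E₂ = 21490000 N, ΣAE = 76390000 N.
δ = PL/ΣAE = 29700·986/76390000 = 0.3833 mm.

0.383 mm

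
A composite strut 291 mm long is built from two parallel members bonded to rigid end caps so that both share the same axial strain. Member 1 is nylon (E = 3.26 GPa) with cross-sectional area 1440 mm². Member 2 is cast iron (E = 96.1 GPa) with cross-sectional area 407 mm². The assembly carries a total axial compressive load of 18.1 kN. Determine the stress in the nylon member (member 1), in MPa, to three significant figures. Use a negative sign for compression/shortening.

-1.35 MPa

Equal strain + equilibrium ⇒ each member carries load in proportion to AE: A₁E₁ = 4694000 N, A₂E₂ = 39110000 N, ΣAE = 43810000 N.
σ₁ = P·E₁/ΣAE = -18100·3260/43810000 = -1.347 MPa.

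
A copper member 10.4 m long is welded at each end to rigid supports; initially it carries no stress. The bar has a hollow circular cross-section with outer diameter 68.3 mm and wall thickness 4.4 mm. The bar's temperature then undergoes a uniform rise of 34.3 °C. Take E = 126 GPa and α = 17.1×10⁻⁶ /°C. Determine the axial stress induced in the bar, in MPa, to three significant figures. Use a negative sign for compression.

Free thermal expansion αLΔT = 17.1e-6 · 10400 · 34.3 = 6.1 mm.
The walls impose strain ε = −(6.1)/10400 = -5.8653e-04; σ = Eε = 126000 · -5.8653e-04 = -73.9 MPa.

-73.9 MPa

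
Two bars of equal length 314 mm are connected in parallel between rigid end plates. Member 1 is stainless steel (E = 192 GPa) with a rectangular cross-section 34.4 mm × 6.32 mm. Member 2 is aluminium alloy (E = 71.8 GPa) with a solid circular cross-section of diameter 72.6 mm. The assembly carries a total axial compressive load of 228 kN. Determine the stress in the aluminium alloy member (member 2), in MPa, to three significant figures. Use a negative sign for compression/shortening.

-48.3 MPa

A_1 = 217.4 mm².
A_2 = 4140 mm².
Equal strain + equilibrium ⇒ each member carries load in proportion to AE: A₁E₁ = 41740000 N, A₂E₂ = 297200000 N, ΣAE = 339000000 N.
σ₂ = P·E₂/ΣAE = -228000·71800/339000000 = -48.29 MPa.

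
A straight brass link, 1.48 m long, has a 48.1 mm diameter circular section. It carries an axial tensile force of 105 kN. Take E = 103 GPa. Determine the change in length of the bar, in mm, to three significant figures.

A = 1817 mm².
δ_mech = NL/(AE) = 105000·1480/(1817·103000) = 0.8303 mm.

0.830 mm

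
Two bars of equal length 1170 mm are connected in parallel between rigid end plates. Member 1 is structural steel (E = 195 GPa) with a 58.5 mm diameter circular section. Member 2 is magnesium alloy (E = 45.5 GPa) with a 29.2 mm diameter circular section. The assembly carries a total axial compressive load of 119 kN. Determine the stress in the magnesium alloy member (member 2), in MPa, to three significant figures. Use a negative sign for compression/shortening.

-9.76 MPa

A_1 = 2688 mm².
A_2 = 669.7 mm².
Equal strain + equilibrium ⇒ each member carries load in proportion to AE: A₁E₁ = 524100000 N, A₂E₂ = 30470000 N, ΣAE = 554600000 N.
σ₂ = P·E₂/ΣAE = -119000·45500/554600000 = -9.763 MPa.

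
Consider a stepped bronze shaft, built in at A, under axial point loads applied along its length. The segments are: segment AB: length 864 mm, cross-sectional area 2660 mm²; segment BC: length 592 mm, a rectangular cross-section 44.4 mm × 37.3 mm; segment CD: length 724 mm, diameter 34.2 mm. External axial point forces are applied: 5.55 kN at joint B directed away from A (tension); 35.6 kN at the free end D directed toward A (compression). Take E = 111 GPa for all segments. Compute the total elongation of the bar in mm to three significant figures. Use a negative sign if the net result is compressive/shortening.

Internal axial forces (sectioning from the free end, tension +): N_CD = -35.6 kN, N_BC = -35.6 kN, N_AB = -30.05 kN.
A_BC = 1656 mm².
A_CD = 918.6 mm².
δ_AB = -30050·864/(2660·111000) = -0.08793 mm
δ_BC = -35600·592/(1656·111000) = -0.1146 mm
δ_CD = -35600·724/(918.6·111000) = -0.2528 mm
δ = Σδ_i = -0.4553 mm.

-0.455 mm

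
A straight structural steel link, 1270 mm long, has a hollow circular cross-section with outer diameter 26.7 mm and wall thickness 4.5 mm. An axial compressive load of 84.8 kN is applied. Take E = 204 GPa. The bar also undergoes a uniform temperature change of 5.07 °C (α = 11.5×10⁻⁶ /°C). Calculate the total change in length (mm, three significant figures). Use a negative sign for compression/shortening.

-1.61 mm

A = 313.8 mm².
δ_mech = NL/(AE) = -84800·1270/(313.8·204000) = -1.682 mm.
δ_thermal = αLΔT = 11.5e-6·1270·5.07 = 0.07405 mm.
δ = δ_mech + δ_thermal = -1.608 mm.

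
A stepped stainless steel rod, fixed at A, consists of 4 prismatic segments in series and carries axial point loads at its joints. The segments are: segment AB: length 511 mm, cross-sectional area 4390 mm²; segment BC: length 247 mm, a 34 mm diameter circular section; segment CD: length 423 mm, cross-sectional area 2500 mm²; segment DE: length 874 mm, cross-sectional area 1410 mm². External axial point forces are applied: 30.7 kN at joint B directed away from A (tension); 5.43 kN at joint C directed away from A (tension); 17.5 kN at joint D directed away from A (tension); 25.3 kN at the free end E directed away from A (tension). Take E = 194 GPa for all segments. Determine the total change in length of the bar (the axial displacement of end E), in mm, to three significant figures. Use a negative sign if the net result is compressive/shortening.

Internal axial forces (sectioning from the free end, tension +): N_DE = 25.3 kN, N_CD = 42.8 kN, N_BC = 48.23 kN, N_AB = 78.93 kN.
A_BC = 907.9 mm².
δ_AB = 78930·511/(4390·194000) = 0.04736 mm
δ_BC = 48230·247/(907.9·194000) = 0.06763 mm
δ_CD = 42800·423/(2500·194000) = 0.03733 mm
δ_DE = 25300·874/(1410·194000) = 0.08084 mm
δ = Σδ_i = 0.2332 mm.

0.233 mm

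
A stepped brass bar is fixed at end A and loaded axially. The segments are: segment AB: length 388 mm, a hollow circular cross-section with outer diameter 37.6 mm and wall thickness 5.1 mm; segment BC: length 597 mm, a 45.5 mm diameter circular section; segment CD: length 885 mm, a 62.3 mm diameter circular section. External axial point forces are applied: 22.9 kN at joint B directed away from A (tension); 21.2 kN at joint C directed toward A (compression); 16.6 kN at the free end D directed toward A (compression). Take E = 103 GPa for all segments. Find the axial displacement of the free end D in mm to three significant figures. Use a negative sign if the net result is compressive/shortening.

Internal axial forces (sectioning from the free end, tension +): N_CD = -16.6 kN, N_BC = -37.8 kN, N_AB = -14.9 kN.
A_AB = 520.7 mm².
A_BC = 1626 mm².
A_CD = 3048 mm².
δ_AB = -14900·388/(520.7·103000) = -0.1078 mm
δ_BC = -37800·597/(1626·103000) = -0.1347 mm
δ_CD = -16600·885/(3048·103000) = -0.04679 mm
δ = Σδ_i = -0.2893 mm.

-0.289 mm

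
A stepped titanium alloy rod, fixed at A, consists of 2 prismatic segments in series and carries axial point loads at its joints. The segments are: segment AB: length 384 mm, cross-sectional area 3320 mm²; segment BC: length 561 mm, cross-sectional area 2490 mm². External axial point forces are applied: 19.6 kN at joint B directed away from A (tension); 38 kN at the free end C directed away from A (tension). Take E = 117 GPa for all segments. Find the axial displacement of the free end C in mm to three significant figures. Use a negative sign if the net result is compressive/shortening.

Internal axial forces (sectioning from the free end, tension +): N_BC = 38 kN, N_AB = 57.6 kN.
δ_AB = 57600·384/(3320·117000) = 0.05694 mm
δ_BC = 38000·561/(2490·117000) = 0.07317 mm
δ = Σδ_i = 0.1301 mm.

0.130 mm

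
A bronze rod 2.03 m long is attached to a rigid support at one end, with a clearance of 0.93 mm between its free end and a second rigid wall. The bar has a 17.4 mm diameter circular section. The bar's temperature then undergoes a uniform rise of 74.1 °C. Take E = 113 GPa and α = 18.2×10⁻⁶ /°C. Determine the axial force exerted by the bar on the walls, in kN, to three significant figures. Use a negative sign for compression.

Free thermal expansion αLΔT = 18.2e-6 · 2030 · 74.1 = 2.738 mm.
The walls engage after the gap closes; constrained expansion = 2.738 − 0.93 = 1.808 mm.
The walls impose strain ε = −(1.808)/2030 = -8.9049e-04; σ = Eε = 113000 · -8.9049e-04 = -100.6 MPa.
Wall reaction R = σ·A = -100.6·237.8 = -23930 N = -23.93 kN.

-23.9 kN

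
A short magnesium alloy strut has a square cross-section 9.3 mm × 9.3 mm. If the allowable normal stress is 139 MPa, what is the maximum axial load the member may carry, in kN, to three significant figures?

A = 86.49 mm².
P_max = σ_allow · A = 139 · 86.49 = 12020 N = 12.02 kN.

12.0 kN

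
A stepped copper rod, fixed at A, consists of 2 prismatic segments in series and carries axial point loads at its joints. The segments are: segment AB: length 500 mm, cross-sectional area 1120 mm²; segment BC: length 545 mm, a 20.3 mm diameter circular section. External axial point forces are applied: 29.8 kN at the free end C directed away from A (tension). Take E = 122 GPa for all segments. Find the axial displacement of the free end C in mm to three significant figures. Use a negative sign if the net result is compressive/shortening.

Internal axial forces (sectioning from the free end, tension +): N_BC = 29.8 kN, N_AB = 29.8 kN.
A_BC = 323.7 mm².
δ_AB = 29800·500/(1120·122000) = 0.109 mm
δ_BC = 29800·545/(323.7·122000) = 0.4113 mm
δ = Σδ_i = 0.5204 mm.

0.520 mm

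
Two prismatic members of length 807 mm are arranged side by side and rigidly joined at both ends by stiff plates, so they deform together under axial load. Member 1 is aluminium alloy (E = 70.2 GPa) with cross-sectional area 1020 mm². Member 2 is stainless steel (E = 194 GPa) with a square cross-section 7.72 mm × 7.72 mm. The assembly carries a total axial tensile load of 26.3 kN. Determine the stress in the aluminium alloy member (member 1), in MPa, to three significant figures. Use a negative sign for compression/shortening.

A_2 = 59.6 mm².
Equal strain + equilibrium ⇒ each member carries load in proportion to AE: A₁E₁ = 71600000 N, A₂E₂ = 11560000 N, ΣAE = 83170000 N.
σ₁ = P·E₁/ΣAE = 26300·70200/83170000 = 22.2 MPa.

22.2 MPa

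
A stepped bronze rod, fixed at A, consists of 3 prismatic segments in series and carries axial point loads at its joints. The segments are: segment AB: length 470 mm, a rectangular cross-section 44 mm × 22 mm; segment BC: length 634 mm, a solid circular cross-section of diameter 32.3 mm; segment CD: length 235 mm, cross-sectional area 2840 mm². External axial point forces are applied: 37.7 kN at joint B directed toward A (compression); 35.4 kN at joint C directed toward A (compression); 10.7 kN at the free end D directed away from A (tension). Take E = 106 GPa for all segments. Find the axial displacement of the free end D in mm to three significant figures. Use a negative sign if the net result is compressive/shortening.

-0.458 mm

Internal axial forces (sectioning from the free end, tension +): N_CD = 10.7 kN, N_BC = -24.7 kN, N_AB = -62.4 kN.
A_AB = 968 mm².
A_BC = 819.4 mm².
δ_AB = -62400·470/(968·106000) = -0.2858 mm
δ_BC = -24700·634/(819.4·106000) = -0.1803 mm
δ_CD = 10700·235/(2840·106000) = 0.008353 mm
δ = Σδ_i = -0.4578 mm.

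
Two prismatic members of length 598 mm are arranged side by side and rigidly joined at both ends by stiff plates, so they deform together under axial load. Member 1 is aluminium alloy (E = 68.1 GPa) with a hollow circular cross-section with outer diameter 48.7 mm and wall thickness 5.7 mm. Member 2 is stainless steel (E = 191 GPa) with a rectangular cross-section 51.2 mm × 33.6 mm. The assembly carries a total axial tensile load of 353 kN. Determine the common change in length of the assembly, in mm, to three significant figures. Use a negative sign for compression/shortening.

0.554 mm

A_1 = 770 mm².
A_2 = 1720 mm².
Equal strain + equilibrium ⇒ each member carries load in proportion to AE: A₁E₁ = 52440000 N, A₂E₂ = 328600000 N, ΣAE = 381000000 N.
δ = PL/ΣAE = 353000·598/381000000 = 0.554 mm.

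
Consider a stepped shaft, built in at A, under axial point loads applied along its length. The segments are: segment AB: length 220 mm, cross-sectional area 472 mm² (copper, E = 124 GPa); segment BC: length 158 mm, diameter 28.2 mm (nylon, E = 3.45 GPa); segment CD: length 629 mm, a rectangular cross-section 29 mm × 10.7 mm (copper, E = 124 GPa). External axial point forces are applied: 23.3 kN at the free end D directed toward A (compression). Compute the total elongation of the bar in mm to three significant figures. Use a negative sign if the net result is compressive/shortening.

-2.18 mm

Internal axial forces (sectioning from the free end, tension +): N_CD = -23.3 kN, N_BC = -23.3 kN, N_AB = -23.3 kN.
A_BC = 624.6 mm².
A_CD = 310.3 mm².
δ_AB = -23300·220/(472·124000) = -0.08758 mm
δ_BC = -23300·158/(624.6·3450) = -1.708 mm
δ_CD = -23300·629/(310.3·124000) = -0.3809 mm
δ = Σδ_i = -2.177 mm.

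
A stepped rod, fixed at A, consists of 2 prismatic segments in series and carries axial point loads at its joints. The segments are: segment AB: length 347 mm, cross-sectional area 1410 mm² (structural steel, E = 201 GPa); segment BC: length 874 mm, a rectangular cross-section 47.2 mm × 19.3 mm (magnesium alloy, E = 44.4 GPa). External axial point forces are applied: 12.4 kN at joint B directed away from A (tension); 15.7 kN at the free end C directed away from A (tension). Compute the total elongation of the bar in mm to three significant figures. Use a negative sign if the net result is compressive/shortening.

Internal axial forces (sectioning from the free end, tension +): N_BC = 15.7 kN, N_AB = 28.1 kN.
A_BC = 911 mm².
δ_AB = 28100·347/(1410·201000) = 0.0344 mm
δ_BC = 15700·874/(911·44400) = 0.3393 mm
δ = Σδ_i = 0.3737 mm.

0.374 mm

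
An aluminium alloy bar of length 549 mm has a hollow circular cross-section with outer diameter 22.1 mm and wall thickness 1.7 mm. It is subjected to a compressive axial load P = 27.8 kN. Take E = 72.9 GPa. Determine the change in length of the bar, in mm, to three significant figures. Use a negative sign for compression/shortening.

A = 109 mm².
δ_mech = NL/(AE) = -27800·549/(109·72900) = -1.922 mm.

-1.92 mm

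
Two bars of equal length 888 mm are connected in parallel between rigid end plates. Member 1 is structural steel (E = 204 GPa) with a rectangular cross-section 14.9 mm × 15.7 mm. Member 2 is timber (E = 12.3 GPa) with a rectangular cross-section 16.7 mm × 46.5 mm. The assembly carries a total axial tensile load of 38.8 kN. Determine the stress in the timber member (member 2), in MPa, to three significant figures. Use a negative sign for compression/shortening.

A_1 = 233.9 mm².
A_2 = 776.5 mm².
Equal strain + equilibrium ⇒ each member carries load in proportion to AE: A₁E₁ = 47720000 N, A₂E₂ = 9552000 N, ΣAE = 57270000 N.
σ₂ = P·E₂/ΣAE = 38800·12300/57270000 = 8.333 MPa.

8.33 MPa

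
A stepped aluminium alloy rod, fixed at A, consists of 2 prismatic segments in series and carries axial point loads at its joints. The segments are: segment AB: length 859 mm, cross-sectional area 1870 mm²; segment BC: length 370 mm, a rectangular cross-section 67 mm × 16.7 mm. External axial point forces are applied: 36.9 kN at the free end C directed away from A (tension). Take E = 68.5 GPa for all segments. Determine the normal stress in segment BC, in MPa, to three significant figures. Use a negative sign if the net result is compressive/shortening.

Internal axial forces (sectioning from the free end, tension +): N_BC = 36.9 kN, N_AB = 36.9 kN.
A_BC = 1119 mm².
σ_BC = N_BC/A_BC = 36900/1119 = 32.98 MPa.

33.0 MPa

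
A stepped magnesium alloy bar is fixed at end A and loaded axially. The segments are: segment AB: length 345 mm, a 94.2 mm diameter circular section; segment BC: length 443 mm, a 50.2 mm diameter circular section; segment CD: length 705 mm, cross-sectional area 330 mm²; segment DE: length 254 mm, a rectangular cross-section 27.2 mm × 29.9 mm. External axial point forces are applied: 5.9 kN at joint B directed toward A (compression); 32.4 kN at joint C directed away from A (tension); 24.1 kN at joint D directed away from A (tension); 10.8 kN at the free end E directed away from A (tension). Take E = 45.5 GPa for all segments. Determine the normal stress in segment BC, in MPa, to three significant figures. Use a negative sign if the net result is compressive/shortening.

34.0 MPa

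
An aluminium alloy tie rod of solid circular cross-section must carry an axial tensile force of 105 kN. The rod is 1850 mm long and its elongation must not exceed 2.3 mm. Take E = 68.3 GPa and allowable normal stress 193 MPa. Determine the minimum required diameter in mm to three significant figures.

39.7 mm

Required area A ≥ P/σ_allow = 105000/193 = 544 mm².
For a solid circular section, d ≥ √(4A/π) = 26.32 mm.
Elongation limit: A ≥ PL/(Eδ_allow) = 105000·1850/(68300·2.3) = 1237 mm² ⇒ d ≥ 39.68 mm.
The elongation limit governs.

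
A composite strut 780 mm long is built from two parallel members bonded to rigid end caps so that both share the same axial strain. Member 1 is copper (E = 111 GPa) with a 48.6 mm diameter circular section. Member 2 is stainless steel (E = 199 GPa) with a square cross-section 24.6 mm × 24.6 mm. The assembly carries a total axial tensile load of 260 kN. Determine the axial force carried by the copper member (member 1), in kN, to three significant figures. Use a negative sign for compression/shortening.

A_1 = 1855 mm².
A_2 = 605.2 mm².
Equal strain + equilibrium ⇒ each member carries load in proportion to AE: A₁E₁ = 205900000 N, A₂E₂ = 120400000 N, ΣAE = 326300000 N.
F₁ = P·A₁E₁/ΣAE = 260000·205900000/326300000 = 164100 N.

164 kN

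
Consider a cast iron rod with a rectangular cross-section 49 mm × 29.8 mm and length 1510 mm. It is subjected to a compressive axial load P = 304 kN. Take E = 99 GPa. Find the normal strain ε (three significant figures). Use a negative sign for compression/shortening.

A = 1460 mm².
σ = N/A = -208.2 MPa; ε = σ/E = -208.2/99000 = -2.103e-03.

-0.00210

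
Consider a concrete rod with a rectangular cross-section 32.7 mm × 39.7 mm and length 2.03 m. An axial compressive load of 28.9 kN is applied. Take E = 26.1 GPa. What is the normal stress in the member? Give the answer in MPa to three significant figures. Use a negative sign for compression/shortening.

-22.3 MPa

A = 1298 mm².
σ = N/A = -28900/1298 = -22.26 MPa.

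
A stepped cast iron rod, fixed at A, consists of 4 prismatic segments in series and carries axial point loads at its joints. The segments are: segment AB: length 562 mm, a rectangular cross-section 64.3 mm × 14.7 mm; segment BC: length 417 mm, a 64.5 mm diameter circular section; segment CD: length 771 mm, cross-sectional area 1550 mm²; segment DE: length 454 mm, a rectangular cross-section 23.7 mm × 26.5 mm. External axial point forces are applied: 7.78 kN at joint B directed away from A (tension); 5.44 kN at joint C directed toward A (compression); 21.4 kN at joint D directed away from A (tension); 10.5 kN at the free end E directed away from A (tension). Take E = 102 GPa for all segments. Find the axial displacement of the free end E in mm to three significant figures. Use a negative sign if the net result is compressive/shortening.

Internal axial forces (sectioning from the free end, tension +): N_DE = 10.5 kN, N_CD = 31.9 kN, N_BC = 26.46 kN, N_AB = 34.24 kN.
A_AB = 945.2 mm².
A_BC = 3267 mm².
A_DE = 628 mm².
δ_AB = 34240·562/(945.2·102000) = 0.1996 mm
δ_BC = 26460·417/(3267·102000) = 0.03311 mm
δ_CD = 31900·771/(1550·102000) = 0.1556 mm
δ_DE = 10500·454/(628·102000) = 0.07441 mm
δ = Σδ_i = 0.4627 mm.

0.463 mm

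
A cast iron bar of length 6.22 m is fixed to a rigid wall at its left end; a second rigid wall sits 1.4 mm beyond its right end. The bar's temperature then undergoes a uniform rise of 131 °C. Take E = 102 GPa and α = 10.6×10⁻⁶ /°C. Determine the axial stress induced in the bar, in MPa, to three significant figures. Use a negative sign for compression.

Free thermal expansion αLΔT = 10.6e-6 · 6220 · 131 = 8.637 mm.
The walls engage after the gap closes; constrained expansion = 8.637 − 1.4 = 7.237 mm.
The walls impose strain ε = −(7.237)/6220 = -1.1635e-03; σ = Eε = 102000 · -1.1635e-03 = -118.7 MPa.

-119 MPa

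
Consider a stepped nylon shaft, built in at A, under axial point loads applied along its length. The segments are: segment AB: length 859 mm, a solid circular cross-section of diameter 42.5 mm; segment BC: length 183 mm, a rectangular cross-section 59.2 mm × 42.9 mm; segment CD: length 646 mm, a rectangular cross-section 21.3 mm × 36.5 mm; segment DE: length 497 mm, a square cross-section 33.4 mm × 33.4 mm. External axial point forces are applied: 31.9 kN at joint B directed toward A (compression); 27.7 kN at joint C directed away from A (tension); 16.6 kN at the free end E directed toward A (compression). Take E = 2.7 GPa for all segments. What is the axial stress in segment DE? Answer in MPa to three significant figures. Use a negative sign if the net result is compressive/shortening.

-14.9 MPa

Internal axial forces (sectioning from the free end, tension +): N_DE = -16.6 kN, N_CD = -16.6 kN, N_BC = 11.1 kN, N_AB = -20.8 kN.
A_DE = 1116 mm².
σ_DE = N_DE/A_DE = -16600/1116 = -14.88 MPa.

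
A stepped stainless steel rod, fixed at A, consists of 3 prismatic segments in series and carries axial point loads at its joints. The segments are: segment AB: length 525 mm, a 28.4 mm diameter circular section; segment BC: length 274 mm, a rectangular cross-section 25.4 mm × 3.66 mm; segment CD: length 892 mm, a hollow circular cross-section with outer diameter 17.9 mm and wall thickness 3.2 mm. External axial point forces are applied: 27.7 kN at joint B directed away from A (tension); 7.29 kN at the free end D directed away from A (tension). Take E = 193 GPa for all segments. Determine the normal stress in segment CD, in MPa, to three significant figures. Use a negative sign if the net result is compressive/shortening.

49.3 MPa

Internal axial forces (sectioning from the free end, tension +): N_CD = 7.29 kN, N_BC = 7.29 kN, N_AB = 34.99 kN.
A_CD = 147.8 mm².
σ_CD = N_CD/A_CD = 7290/147.8 = 49.33 MPa.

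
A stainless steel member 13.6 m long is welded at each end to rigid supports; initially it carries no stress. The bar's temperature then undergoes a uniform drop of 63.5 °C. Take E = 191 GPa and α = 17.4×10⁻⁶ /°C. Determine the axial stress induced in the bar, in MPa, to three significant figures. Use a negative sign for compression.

211 MPa

Free thermal expansion αLΔT = 17.4e-6 · 13600 · -63.5 = -15.03 mm.
The walls impose strain ε = −(-15.03)/13600 = 1.1049e-03; σ = Eε = 191000 · 1.1049e-03 = 211 MPa.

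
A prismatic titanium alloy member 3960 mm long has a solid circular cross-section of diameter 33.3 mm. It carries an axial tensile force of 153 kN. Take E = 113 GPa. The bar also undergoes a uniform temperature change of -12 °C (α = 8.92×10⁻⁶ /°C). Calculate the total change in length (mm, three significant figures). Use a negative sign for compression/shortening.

5.73 mm

A = 870.9 mm².
δ_mech = NL/(AE) = 153000·3960/(870.9·113000) = 6.156 mm.
δ_thermal = αLΔT = 8.92e-6·3960·-12 = -0.4239 mm.
δ = δ_mech + δ_thermal = 5.733 mm.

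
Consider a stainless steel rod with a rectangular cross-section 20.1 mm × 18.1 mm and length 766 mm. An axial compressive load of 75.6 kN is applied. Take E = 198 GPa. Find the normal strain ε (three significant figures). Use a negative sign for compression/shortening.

A = 363.8 mm².
σ = N/A = -207.8 MPa; ε = σ/E = -207.8/198000 = -1.049e-03.

-0.00105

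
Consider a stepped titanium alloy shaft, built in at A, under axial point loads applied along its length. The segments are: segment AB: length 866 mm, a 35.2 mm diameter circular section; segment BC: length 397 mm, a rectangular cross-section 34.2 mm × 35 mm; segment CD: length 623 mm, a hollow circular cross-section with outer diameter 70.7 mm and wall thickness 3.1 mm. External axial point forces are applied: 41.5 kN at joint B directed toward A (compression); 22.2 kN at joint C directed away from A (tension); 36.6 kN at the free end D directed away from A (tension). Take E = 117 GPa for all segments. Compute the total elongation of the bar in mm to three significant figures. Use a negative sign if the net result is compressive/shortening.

Internal axial forces (sectioning from the free end, tension +): N_CD = 36.6 kN, N_BC = 58.8 kN, N_AB = 17.3 kN.
A_AB = 973.1 mm².
A_BC = 1197 mm².
A_CD = 658.4 mm².
δ_AB = 17300·866/(973.1·117000) = 0.1316 mm
δ_BC = 58800·397/(1197·117000) = 0.1667 mm
δ_CD = 36600·623/(658.4·117000) = 0.296 mm
δ = Σδ_i = 0.5943 mm.

0.594 mm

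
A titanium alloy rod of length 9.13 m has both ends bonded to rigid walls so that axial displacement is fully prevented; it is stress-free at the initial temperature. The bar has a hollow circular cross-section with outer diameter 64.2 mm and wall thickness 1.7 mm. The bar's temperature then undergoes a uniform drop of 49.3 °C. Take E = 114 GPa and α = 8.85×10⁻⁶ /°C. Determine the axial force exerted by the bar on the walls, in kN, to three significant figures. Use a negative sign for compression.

16.6 kN

Free thermal expansion αLΔT = 8.85e-6 · 9130 · -49.3 = -3.983 mm.
The walls impose strain ε = −(-3.983)/9130 = 4.3630e-04; σ = Eε = 114000 · 4.3630e-04 = 49.74 MPa.
Wall reaction R = σ·A = 49.74·333.8 = 16600 N = 16.6 kN.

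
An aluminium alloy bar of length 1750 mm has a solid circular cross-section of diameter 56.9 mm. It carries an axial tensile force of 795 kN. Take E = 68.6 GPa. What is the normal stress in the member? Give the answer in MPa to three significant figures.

313 MPa

A = 2543 mm².
σ = N/A = 795000/2543 = 312.6 MPa.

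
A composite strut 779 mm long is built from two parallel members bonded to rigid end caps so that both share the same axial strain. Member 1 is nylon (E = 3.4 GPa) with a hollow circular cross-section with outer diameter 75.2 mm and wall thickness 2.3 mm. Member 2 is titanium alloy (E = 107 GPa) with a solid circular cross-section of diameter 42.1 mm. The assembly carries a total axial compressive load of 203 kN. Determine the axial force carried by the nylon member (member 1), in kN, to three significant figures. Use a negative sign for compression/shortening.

-2.41 kN

A_1 = 526.8 mm².
A_2 = 1392 mm².
Equal strain + equilibrium ⇒ each member carries load in proportion to AE: A₁E₁ = 1791000 N, A₂E₂ = 148900000 N, ΣAE = 150700000 N.
F₁ = P·A₁E₁/ΣAE = -203000·1791000/150700000 = -2412 N.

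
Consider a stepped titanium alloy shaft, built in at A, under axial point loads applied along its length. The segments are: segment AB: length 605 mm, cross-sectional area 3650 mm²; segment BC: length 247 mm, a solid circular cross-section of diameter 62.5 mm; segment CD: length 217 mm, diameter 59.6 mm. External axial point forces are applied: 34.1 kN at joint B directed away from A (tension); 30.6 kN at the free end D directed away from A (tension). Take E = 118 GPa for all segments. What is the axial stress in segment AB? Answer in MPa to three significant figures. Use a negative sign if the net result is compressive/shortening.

Internal axial forces (sectioning from the free end, tension +): N_CD = 30.6 kN, N_BC = 30.6 kN, N_AB = 64.7 kN.
σ_AB = N_AB/A_AB = 64700/3650 = 17.73 MPa.

17.7 MPa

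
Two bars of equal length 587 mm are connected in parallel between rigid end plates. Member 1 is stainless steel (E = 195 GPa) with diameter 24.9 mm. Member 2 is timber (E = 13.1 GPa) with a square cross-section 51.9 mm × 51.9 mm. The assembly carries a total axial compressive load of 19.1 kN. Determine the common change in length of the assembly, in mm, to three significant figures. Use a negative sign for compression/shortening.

-0.0861 mm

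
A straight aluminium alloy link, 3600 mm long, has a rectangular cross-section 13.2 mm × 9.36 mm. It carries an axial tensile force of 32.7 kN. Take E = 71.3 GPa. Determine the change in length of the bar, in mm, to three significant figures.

A = 123.6 mm².
δ_mech = NL/(AE) = 32700·3600/(123.6·71300) = 13.36 mm.

13.4 mm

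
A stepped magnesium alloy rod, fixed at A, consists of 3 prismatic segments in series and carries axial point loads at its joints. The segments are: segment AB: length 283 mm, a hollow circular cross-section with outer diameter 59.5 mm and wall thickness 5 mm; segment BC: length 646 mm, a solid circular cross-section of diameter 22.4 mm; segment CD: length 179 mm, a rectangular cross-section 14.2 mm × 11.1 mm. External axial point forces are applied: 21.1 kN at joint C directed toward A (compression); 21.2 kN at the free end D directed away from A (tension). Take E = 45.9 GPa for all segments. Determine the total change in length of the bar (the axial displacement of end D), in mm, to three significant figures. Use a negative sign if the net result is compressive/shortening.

Internal axial forces (sectioning from the free end, tension +): N_CD = 21.2 kN, N_BC = 0.1 kN, N_AB = 0.1 kN.
A_AB = 856.1 mm².
A_BC = 394.1 mm².
A_CD = 157.6 mm².
δ_AB = 100·283/(856.1·45900) = 0.0007202 mm
δ_BC = 100·646/(394.1·45900) = 0.003571 mm
δ_CD = 21200·179/(157.6·45900) = 0.5245 mm
δ = Σδ_i = 0.5288 mm.

0.529 mm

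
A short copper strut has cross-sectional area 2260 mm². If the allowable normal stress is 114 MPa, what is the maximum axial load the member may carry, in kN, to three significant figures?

P_max = σ_allow · A = 114 · 2260 = 257600 N = 257.6 kN.

258 kN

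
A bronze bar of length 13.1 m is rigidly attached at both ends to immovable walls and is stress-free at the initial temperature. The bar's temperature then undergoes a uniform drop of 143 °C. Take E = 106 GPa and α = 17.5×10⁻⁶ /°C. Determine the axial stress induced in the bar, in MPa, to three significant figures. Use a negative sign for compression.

Free thermal expansion αLΔT = 17.5e-6 · 13100 · -143 = -32.78 mm.
The walls impose strain ε = −(-32.78)/13100 = 2.5025e-03; σ = Eε = 106000 · 2.5025e-03 = 265.3 MPa.

265 MPa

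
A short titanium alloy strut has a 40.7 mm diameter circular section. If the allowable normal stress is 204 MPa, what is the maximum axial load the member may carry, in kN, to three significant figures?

A = 1301 mm².
P_max = σ_allow · A = 204 · 1301 = 265400 N = 265.4 kN.

265 kN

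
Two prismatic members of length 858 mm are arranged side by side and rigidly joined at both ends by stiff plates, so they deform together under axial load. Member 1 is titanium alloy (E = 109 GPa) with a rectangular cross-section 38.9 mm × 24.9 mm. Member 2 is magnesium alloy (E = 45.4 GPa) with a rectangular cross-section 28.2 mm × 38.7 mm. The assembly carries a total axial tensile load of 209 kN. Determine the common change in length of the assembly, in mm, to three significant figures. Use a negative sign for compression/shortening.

1.16 mm

A_1 = 968.6 mm².
A_2 = 1091 mm².
Equal strain + equilibrium ⇒ each member carries load in proportion to AE: A₁E₁ = 105600000 N, A₂E₂ = 49550000 N, ΣAE = 155100000 N.
δ = PL/ΣAE = 209000·858/155100000 = 1.156 mm.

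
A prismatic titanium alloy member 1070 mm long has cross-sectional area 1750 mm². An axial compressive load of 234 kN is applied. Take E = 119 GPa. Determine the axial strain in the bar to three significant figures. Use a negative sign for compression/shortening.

-0.00112

σ = N/A = -133.7 MPa; ε = σ/E = -133.7/119000 = -1.124e-03.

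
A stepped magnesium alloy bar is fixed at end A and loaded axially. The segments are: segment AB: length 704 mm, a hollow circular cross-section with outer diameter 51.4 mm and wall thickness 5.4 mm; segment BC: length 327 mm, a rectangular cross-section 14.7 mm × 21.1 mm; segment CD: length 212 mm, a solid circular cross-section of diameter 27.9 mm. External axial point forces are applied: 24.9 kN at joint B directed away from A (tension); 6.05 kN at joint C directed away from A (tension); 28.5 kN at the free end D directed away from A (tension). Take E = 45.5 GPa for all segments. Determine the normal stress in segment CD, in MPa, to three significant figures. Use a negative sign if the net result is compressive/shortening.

46.6 MPa

Internal axial forces (sectioning from the free end, tension +): N_CD = 28.5 kN, N_BC = 34.55 kN, N_AB = 59.45 kN.
A_CD = 611.4 mm².
σ_CD = N_CD/A_CD = 28500/611.4 = 46.62 MPa.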